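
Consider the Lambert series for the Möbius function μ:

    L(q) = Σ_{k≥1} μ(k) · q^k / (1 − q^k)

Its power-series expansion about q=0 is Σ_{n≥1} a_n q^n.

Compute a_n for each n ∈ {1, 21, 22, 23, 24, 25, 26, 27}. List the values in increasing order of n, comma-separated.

1, 0, 0, 0, 0, 0, 0, 0

d|1:{1}  Σμ=1=1
[q^21] μ(21)=1,μ(7)=-1,μ(3)=-1,μ(1)=1 ⇒ 0
d|22:{22,11,2,1}  Σμ=1+(-1)+(-1)+1=0
q^23  k|23↦μ(k): 1:1 23:-1  a_23=0
q^24  k|24↦μ(k): 24:0 12:0 8:0 6:1 4:0 3:-1 2:-1 1:1  a_24=0
n=25: 25·1 5·5 1·25  μ→[0+(-1)+1]=0
n=26: 1·26 2·13 13·2 26·1  μ→[1+(-1)+(-1)+1]=0
d|27:{1,3,9,27}  Σμ=1+(-1)+0+0=0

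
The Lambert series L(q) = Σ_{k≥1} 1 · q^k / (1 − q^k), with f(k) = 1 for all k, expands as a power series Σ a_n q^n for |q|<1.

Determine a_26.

a_26 = 4

d|26:{26,13,2,1}  Σf=1+1+1+1=4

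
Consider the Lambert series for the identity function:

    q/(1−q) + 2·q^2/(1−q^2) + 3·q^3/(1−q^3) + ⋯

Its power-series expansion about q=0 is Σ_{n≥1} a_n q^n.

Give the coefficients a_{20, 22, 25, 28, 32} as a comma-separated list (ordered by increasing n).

[q^20] f(1)=1,f(2)=2,f(4)=4,f(5)=5,f(10)=10,f(20)=20 ⇒ 42
[q^22] f(1)=1,f(2)=2,f(11)=11,f(22)=22 ⇒ 36
[q^25] f(25)=25,f(5)=5,f(1)=1 ⇒ 31
q^28  k|28↦f(k): 1:1 2:2 4:4 7:7 14:14 28:28  a_28=56
n=32: 1·32 2·16 4·8 8·4 16·2 32·1  f→[1+2+4+8+16+32]=63

42, 36, 31, 56, 63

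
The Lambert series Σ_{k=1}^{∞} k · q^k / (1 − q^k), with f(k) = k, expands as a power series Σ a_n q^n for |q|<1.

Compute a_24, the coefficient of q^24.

a_24 = 60

q^24  k|24↦f(k): 1:1 2:2 3:3 4:4 6:6 8:8 12:12 24:24  a_24=60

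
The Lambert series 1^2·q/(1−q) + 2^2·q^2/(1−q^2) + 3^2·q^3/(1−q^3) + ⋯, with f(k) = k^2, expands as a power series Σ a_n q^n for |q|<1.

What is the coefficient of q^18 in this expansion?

q^18  k|18↦f(k): 1:1 2:4 3:9 6:36 9:81 18:324  a_18=455

a_18 = 455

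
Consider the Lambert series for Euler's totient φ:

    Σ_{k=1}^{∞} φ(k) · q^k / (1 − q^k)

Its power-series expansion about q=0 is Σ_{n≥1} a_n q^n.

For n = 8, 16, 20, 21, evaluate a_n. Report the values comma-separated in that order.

q^8  k|8↦φ(k): 8:4 4:2 2:1 1:1  a_8=8
d|16:{16,8,4,2,1}  Σφ=8+4+2+1+1=16
n=20: 20·1 10·2 5·4 4·5 2·10 1·20  φ→[8+4+4+2+1+1]=20
d|21:{21,7,3,1}  Σφ=12+6+2+1=21

8, 16, 20, 21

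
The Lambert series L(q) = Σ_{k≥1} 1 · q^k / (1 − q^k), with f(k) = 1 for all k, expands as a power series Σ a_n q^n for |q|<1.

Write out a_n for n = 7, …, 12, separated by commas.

2, 4, 3, 4, 2, 6

[q^7] f(7)=1,f(1)=1 ⇒ 2
n=8: 8·1 4·2 2·4 1·8  f→[1+1+1+1]=4
[q^9] f(1)=1,f(3)=1,f(9)=1 ⇒ 3
n=10: 1·10 2·5 5·2 10·1  f→[1+1+1+1]=4
[q^11] f(11)=1,f(1)=1 ⇒ 2
[q^12] f(12)=1,f(6)=1,f(4)=1,f(3)=1,f(2)=1,f(1)=1 ⇒ 6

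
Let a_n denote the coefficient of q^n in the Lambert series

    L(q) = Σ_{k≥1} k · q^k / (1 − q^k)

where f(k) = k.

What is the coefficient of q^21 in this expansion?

[q^21] f(1)=1,f(3)=3,f(7)=7,f(21)=21 ⇒ 32

a_21 = 32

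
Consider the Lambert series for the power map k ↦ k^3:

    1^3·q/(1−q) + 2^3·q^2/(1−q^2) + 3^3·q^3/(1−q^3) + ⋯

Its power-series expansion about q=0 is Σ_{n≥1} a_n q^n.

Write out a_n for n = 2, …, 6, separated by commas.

9, 28, 73, 126, 252

q^2  k|2↦f(k): 1:1 2:8  a_2=9
n=3: 3·1 1·3  f→[27+1]=28
d|4:{4,2,1}  Σf=64+8+1=73
d|5:{1,5}  Σf=1+125=126
n=6: 1·6 2·3 3·2 6·1  f→[1+8+27+216]=252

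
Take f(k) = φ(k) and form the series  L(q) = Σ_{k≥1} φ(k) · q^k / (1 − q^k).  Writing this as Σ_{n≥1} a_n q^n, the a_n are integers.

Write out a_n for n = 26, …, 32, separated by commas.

q^26  k|26↦φ(k): 1:1 2:1 13:12 26:12  a_26=26
n=27: 27·1 9·3 3·9 1·27  φ→[18+6+2+1]=27
d|28:{28,14,7,4,2,1}  Σφ=12+6+6+2+1+1=28
d|29:{1,29}  Σφ=1+28=29
[q^30] φ(30)=8,φ(15)=8,φ(10)=4,φ(6)=2,φ(5)=4,φ(3)=2,φ(2)=1,φ(1)=1 ⇒ 30
q^31  k|31↦φ(k): 1:1 31:30  a_31=31
q^32  k|32↦φ(k): 1:1 2:1 4:2 8:4 16:8 32:16  a_32=32

26, 27, 28, 29, 30, 31, 32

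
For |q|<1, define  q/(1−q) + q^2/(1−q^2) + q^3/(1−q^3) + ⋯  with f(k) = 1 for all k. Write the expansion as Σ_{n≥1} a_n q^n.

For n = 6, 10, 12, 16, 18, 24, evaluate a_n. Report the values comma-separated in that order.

4, 4, 6, 5, 6, 8

q^6  k|6↦f(k): 1:1 2:1 3:1 6:1  a_6=4
n=10: 10·1 5·2 2·5 1·10  f→[1+1+1+1]=4
q^12  k|12↦f(k): 1:1 2:1 3:1 4:1 6:1 12:1  a_12=6
d|16:{1,2,4,8,16}  Σf=1+1+1+1+1=5
d|18:{1,2,3,6,9,18}  Σf=1+1+1+1+1+1=6
d|24:{24,12,8,6,4,3,2,1}  Σf=1+1+1+1+1+1+1+1=8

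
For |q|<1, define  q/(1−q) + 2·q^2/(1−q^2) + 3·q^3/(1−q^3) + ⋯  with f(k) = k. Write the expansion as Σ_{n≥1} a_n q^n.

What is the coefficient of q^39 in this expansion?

a_39 = 56

n=39: 1·39 3·13 13·3 39·1  f→[1+3+13+39]=56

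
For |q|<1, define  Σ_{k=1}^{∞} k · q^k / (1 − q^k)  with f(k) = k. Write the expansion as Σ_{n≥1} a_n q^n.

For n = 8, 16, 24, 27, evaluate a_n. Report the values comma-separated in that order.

[q^8] f(1)=1,f(2)=2,f(4)=4,f(8)=8 ⇒ 15
d|16:{1,2,4,8,16}  Σf=1+2+4+8+16=31
d|24:{1,2,3,4,6,8,12,24}  Σf=1+2+3+4+6+8+12+24=60
n=27: 1·27 3·9 9·3 27·1  f→[1+3+9+27]=40

15, 31, 60, 40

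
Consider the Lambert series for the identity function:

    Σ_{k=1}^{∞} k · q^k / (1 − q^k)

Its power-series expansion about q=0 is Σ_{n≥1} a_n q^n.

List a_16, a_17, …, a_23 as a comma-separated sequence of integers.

31, 18, 39, 20, 42, 32, 36, 24

[q^16] f(1)=1,f(2)=2,f(4)=4,f(8)=8,f(16)=16 ⇒ 31
q^17  k|17↦f(k): 17:17 1:1  a_17=18
d|18:{18,9,6,3,2,1}  Σf=18+9+6+3+2+1=39
n=19: 1·19 19·1  f→[1+19]=20
[q^20] f(20)=20,f(10)=10,f(5)=5,f(4)=4,f(2)=2,f(1)=1 ⇒ 42
q^21  k|21↦f(k): 21:21 7:7 3:3 1:1  a_21=32
q^22  k|22↦f(k): 1:1 2:2 11:11 22:22  a_22=36
d|23:{1,23}  Σf=1+23=24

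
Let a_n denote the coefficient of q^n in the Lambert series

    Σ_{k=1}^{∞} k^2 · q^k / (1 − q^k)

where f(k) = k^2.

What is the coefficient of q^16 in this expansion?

a_16 = 341

q^16  k|16↦f(k): 16:256 8:64 4:16 2:4 1:1  a_16=341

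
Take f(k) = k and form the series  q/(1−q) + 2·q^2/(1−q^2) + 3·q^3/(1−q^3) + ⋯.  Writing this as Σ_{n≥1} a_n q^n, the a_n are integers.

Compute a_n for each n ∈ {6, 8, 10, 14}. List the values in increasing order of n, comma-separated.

12, 15, 18, 24

[q^6] f(1)=1,f(2)=2,f(3)=3,f(6)=6 ⇒ 12
n=8: 1·8 2·4 4·2 8·1  f→[1+2+4+8]=15
n=10: 10·1 5·2 2·5 1·10  f→[10+5+2+1]=18
[q^14] f(1)=1,f(2)=2,f(7)=7,f(14)=14 ⇒ 24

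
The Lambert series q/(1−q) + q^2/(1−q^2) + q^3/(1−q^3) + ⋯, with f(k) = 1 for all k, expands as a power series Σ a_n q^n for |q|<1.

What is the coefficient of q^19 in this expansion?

d|19:{1,19}  Σf=1+1=2

a_19 = 2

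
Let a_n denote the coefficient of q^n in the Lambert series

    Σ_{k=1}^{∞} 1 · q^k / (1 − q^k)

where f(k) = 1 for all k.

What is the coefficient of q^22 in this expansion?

a_22 = 4

q^22  k|22↦f(k): 22:1 11:1 2:1 1:1  a_22=4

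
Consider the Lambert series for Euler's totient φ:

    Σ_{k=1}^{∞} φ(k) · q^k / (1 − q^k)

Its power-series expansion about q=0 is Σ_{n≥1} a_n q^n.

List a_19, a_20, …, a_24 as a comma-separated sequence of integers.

[q^19] φ(19)=18,φ(1)=1 ⇒ 19
n=20: 20·1 10·2 5·4 4·5 2·10 1·20  φ→[8+4+4+2+1+1]=20
n=21: 21·1 7·3 3·7 1·21  φ→[12+6+2+1]=21
d|22:{22,11,2,1}  Σφ=10+10+1+1=22
n=23: 23·1 1·23  φ→[22+1]=23
q^24  k|24↦φ(k): 24:8 12:4 8:4 6:2 4:2 3:2 2:1 1:1  a_24=24

19, 20, 21, 22, 23, 24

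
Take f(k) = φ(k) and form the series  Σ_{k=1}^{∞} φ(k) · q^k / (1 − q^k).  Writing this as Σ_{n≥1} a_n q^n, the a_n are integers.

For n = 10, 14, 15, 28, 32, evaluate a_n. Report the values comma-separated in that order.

d|10:{1,2,5,10}  Σφ=1+1+4+4=10
[q^14] φ(1)=1,φ(2)=1,φ(7)=6,φ(14)=6 ⇒ 14
[q^15] φ(1)=1,φ(3)=2,φ(5)=4,φ(15)=8 ⇒ 15
q^28  k|28↦φ(k): 28:12 14:6 7:6 4:2 2:1 1:1  a_28=28
[q^32] φ(32)=16,φ(16)=8,φ(8)=4,φ(4)=2,φ(2)=1,φ(1)=1 ⇒ 32

10, 14, 15, 28, 32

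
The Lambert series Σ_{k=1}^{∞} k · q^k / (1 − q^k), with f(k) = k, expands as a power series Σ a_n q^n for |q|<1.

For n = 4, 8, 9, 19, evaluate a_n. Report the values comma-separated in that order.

7, 15, 13, 20

q^4  k|4↦f(k): 1:1 2:2 4:4  a_4=7
q^8  k|8↦f(k): 1:1 2:2 4:4 8:8  a_8=15
d|9:{9,3,1}  Σf=9+3+1=13
d|19:{1,19}  Σf=1+19=20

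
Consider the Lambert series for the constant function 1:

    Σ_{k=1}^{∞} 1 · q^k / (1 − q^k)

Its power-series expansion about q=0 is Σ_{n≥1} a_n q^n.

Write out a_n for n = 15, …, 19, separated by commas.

4, 5, 2, 6, 2

n=15: 1·15 3·5 5·3 15·1  f→[1+1+1+1]=4
q^16  k|16↦f(k): 1:1 2:1 4:1 8:1 16:1  a_16=5
q^17  k|17↦f(k): 1:1 17:1  a_17=2
d|18:{18,9,6,3,2,1}  Σf=1+1+1+1+1+1=6
n=19: 19·1 1·19  f→[1+1]=2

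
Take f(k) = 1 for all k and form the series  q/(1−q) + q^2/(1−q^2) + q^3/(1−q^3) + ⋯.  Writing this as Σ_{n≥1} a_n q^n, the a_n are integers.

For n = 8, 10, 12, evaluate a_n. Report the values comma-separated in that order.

4, 4, 6

n=8: 8·1 4·2 2·4 1·8  f→[1+1+1+1]=4
n=10: 10·1 5·2 2·5 1·10  f→[1+1+1+1]=4
n=12: 12·1 6·2 4·3 3·4 2·6 1·12  f→[1+1+1+1+1+1]=6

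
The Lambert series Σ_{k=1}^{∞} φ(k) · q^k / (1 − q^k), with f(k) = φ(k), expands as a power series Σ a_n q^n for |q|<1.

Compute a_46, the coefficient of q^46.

d|46:{46,23,2,1}  Σφ=22+22+1+1=46

a_46 = 46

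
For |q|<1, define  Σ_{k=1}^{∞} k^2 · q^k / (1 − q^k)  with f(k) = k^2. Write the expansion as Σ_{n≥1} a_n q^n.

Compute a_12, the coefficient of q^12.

a_12 = 210

[q^12] f(1)=1,f(2)=4,f(3)=9,f(4)=16,f(6)=36,f(12)=144 ⇒ 210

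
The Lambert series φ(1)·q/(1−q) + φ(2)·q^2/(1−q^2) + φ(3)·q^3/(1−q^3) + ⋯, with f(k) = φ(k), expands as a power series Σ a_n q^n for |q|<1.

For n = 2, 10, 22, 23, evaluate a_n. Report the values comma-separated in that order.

d|2:{1,2}  Σφ=1+1=2
n=10: 10·1 5·2 2·5 1·10  φ→[4+4+1+1]=10
[q^22] φ(1)=1,φ(2)=1,φ(11)=10,φ(22)=10 ⇒ 22
n=23: 23·1 1·23  φ→[22+1]=23

2, 10, 22, 23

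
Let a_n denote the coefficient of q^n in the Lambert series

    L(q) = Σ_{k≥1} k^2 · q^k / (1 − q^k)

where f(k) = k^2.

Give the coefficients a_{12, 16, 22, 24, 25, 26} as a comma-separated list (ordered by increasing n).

210, 341, 610, 850, 651, 850

n=12: 12·1 6·2 4·3 3·4 2·6 1·12  f→[144+36+16+9+4+1]=210
n=16: 1·16 2·8 4·4 8·2 16·1  f→[1+4+16+64+256]=341
n=22: 22·1 11·2 2·11 1·22  f→[484+121+4+1]=610
[q^24] f(1)=1,f(2)=4,f(3)=9,f(4)=16,f(6)=36,f(8)=64,f(12)=144,f(24)=576 ⇒ 850
d|25:{1,5,25}  Σf=1+25+625=651
n=26: 26·1 13·2 2·13 1·26  f→[676+169+4+1]=850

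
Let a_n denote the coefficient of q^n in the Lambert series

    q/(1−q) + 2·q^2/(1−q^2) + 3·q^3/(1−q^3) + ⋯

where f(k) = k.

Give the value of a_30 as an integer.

a_30 = 72

n=30: 30·1 15·2 10·3 6·5 5·6 3·10 2·15 1·30  f→[30+15+10+6+5+3+2+1]=72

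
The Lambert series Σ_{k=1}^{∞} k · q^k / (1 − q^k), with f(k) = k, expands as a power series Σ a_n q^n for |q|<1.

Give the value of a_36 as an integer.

a_36 = 91

d|36:{1,2,3,4,6,9,12,18,36}  Σf=1+2+3+4+6+9+12+18+36=91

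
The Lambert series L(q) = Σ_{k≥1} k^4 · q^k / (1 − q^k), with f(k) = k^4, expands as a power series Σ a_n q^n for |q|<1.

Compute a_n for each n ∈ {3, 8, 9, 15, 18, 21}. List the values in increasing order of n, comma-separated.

[q^3] f(1)=1,f(3)=81 ⇒ 82
q^8  k|8↦f(k): 1:1 2:16 4:256 8:4096  a_8=4369
q^9  k|9↦f(k): 1:1 3:81 9:6561  a_9=6643
n=15: 1·15 3·5 5·3 15·1  f→[1+81+625+50625]=51332
[q^18] f(18)=104976,f(9)=6561,f(6)=1296,f(3)=81,f(2)=16,f(1)=1 ⇒ 112931
n=21: 1·21 3·7 7·3 21·1  f→[1+81+2401+194481]=196964

82, 4369, 6643, 51332, 112931, 196964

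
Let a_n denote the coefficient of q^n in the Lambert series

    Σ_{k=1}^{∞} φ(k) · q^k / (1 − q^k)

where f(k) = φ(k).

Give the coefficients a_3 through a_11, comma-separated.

n=3: 3·1 1·3  φ→[2+1]=3
q^4  k|4↦φ(k): 4:2 2:1 1:1  a_4=4
n=5: 1·5 5·1  φ→[1+4]=5
d|6:{6,3,2,1}  Σφ=2+2+1+1=6
q^7  k|7↦φ(k): 7:6 1:1  a_7=7
q^8  k|8↦φ(k): 1:1 2:1 4:2 8:4  a_8=8
[q^9] φ(1)=1,φ(3)=2,φ(9)=6 ⇒ 9
d|10:{10,5,2,1}  Σφ=4+4+1+1=10
d|11:{1,11}  Σφ=1+10=11

3, 4, 5, 6, 7, 8, 9, 10, 11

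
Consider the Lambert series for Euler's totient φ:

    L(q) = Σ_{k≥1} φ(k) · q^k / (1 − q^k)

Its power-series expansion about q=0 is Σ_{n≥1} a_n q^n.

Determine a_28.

q^28  k|28↦φ(k): 1:1 2:1 4:2 7:6 14:6 28:12  a_28=28

a_28 = 28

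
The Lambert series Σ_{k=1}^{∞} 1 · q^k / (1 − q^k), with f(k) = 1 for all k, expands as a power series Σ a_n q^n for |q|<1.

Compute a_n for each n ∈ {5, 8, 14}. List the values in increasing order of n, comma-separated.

2, 4, 4

q^5  k|5↦f(k): 1:1 5:1  a_5=2
[q^8] f(1)=1,f(2)=1,f(4)=1,f(8)=1 ⇒ 4
q^14  k|14↦f(k): 14:1 7:1 2:1 1:1  a_14=4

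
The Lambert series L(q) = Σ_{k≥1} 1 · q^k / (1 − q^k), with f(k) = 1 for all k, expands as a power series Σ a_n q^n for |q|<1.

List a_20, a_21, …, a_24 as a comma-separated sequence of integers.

[q^20] f(1)=1,f(2)=1,f(4)=1,f(5)=1,f(10)=1,f(20)=1 ⇒ 6
[q^21] f(1)=1,f(3)=1,f(7)=1,f(21)=1 ⇒ 4
d|22:{1,2,11,22}  Σf=1+1+1+1=4
q^23  k|23↦f(k): 1:1 23:1  a_23=2
d|24:{1,2,3,4,6,8,12,24}  Σf=1+1+1+1+1+1+1+1=8

6, 4, 4, 2, 8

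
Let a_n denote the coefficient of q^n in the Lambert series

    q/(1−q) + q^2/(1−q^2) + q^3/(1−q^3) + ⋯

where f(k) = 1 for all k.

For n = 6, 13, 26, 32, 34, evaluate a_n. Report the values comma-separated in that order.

4, 2, 4, 6, 4

n=6: 1·6 2·3 3·2 6·1  f→[1+1+1+1]=4
q^13  k|13↦f(k): 1:1 13:1  a_13=2
n=26: 1·26 2·13 13·2 26·1  f→[1+1+1+1]=4
n=32: 32·1 16·2 8·4 4·8 2·16 1·32  f→[1+1+1+1+1+1]=6
d|34:{1,2,17,34}  Σf=1+1+1+1=4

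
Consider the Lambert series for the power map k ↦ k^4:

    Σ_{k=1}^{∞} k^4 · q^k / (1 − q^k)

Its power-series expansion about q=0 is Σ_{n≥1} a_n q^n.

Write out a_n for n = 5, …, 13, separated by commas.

626, 1394, 2402, 4369, 6643, 10642, 14642, 22386, 28562

n=5: 1·5 5·1  f→[1+625]=626
d|6:{6,3,2,1}  Σf=1296+81+16+1=1394
d|7:{1,7}  Σf=1+2401=2402
[q^8] f(1)=1,f(2)=16,f(4)=256,f(8)=4096 ⇒ 4369
n=9: 9·1 3·3 1·9  f→[6561+81+1]=6643
[q^10] f(10)=10000,f(5)=625,f(2)=16,f(1)=1 ⇒ 10642
[q^11] f(1)=1,f(11)=14641 ⇒ 14642
d|12:{1,2,3,4,6,12}  Σf=1+16+81+256+1296+20736=22386
n=13: 13·1 1·13  f→[28561+1]=28562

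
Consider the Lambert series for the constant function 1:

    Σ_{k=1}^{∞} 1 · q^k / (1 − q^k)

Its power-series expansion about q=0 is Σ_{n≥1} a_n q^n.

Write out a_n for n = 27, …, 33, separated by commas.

4, 6, 2, 8, 2, 6, 4

n=27: 27·1 9·3 3·9 1·27  f→[1+1+1+1]=4
d|28:{1,2,4,7,14,28}  Σf=1+1+1+1+1+1=6
q^29  k|29↦f(k): 1:1 29:1  a_29=2
n=30: 30·1 15·2 10·3 6·5 5·6 3·10 2·15 1·30  f→[1+1+1+1+1+1+1+1]=8
[q^31] f(31)=1,f(1)=1 ⇒ 2
[q^32] f(32)=1,f(16)=1,f(8)=1,f(4)=1,f(2)=1,f(1)=1 ⇒ 6
n=33: 1·33 3·11 11·3 33·1  f→[1+1+1+1]=4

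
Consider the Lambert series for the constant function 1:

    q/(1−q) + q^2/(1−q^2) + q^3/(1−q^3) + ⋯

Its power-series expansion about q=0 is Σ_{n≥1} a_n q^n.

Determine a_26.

[q^26] f(1)=1,f(2)=1,f(13)=1,f(26)=1 ⇒ 4

a_26 = 4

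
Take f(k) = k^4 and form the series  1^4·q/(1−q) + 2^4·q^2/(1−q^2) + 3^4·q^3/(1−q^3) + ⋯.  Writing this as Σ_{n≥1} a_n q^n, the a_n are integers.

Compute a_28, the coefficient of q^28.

[q^28] f(28)=614656,f(14)=38416,f(7)=2401,f(4)=256,f(2)=16,f(1)=1 ⇒ 655746

a_28 = 655746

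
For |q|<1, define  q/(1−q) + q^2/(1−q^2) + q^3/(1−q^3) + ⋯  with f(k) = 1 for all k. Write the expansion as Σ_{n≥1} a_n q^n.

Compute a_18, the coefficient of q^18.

[q^18] f(18)=1,f(9)=1,f(6)=1,f(3)=1,f(2)=1,f(1)=1 ⇒ 6

a_18 = 6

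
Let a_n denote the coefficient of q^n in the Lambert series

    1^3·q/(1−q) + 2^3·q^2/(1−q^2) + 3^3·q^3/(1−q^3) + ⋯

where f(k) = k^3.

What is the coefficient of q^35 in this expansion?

[q^35] f(1)=1,f(5)=125,f(7)=343,f(35)=42875 ⇒ 43344

a_35 = 43344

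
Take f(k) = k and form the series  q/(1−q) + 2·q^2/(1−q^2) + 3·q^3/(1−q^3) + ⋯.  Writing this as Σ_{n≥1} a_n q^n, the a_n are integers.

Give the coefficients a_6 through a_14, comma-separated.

12, 8, 15, 13, 18, 12, 28, 14, 24

[q^6] f(6)=6,f(3)=3,f(2)=2,f(1)=1 ⇒ 12
q^7  k|7↦f(k): 1:1 7:7  a_7=8
d|8:{8,4,2,1}  Σf=8+4+2+1=15
[q^9] f(9)=9,f(3)=3,f(1)=1 ⇒ 13
d|10:{10,5,2,1}  Σf=10+5+2+1=18
d|11:{1,11}  Σf=1+11=12
n=12: 12·1 6·2 4·3 3·4 2·6 1·12  f→[12+6+4+3+2+1]=28
n=13: 1·13 13·1  f→[1+13]=14
q^14  k|14↦f(k): 14:14 7:7 2:2 1:1  a_14=24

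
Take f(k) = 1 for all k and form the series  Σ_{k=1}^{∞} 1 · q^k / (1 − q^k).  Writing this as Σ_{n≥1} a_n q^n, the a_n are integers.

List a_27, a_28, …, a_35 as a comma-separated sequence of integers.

4, 6, 2, 8, 2, 6, 4, 4, 4

d|27:{1,3,9,27}  Σf=1+1+1+1=4
[q^28] f(28)=1,f(14)=1,f(7)=1,f(4)=1,f(2)=1,f(1)=1 ⇒ 6
n=29: 29·1 1·29  f→[1+1]=2
q^30  k|30↦f(k): 30:1 15:1 10:1 6:1 5:1 3:1 2:1 1:1  a_30=8
n=31: 1·31 31·1  f→[1+1]=2
[q^32] f(1)=1,f(2)=1,f(4)=1,f(8)=1,f(16)=1,f(32)=1 ⇒ 6
n=33: 1·33 3·11 11·3 33·1  f→[1+1+1+1]=4
d|34:{34,17,2,1}  Σf=1+1+1+1=4
d|35:{1,5,7,35}  Σf=1+1+1+1=4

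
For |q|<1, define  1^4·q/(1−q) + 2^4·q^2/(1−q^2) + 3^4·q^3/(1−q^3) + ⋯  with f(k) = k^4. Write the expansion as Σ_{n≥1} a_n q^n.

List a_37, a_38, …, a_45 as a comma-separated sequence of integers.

1874162, 2215474, 2342084, 2734994, 2825762, 3348388, 3418802, 3997266, 4158518

d|37:{1,37}  Σf=1+1874161=1874162
d|38:{38,19,2,1}  Σf=2085136+130321+16+1=2215474
q^39  k|39↦f(k): 1:1 3:81 13:28561 39:2313441  a_39=2342084
q^40  k|40↦f(k): 40:2560000 20:160000 10:10000 8:4096 5:625 4:256 2:16 1:1  a_40=2734994
q^41  k|41↦f(k): 1:1 41:2825761  a_41=2825762
n=42: 1·42 2·21 3·14 6·7 7·6 14·3 21·2 42·1  f→[1+16+81+1296+2401+38416+194481+3111696]=3348388
n=43: 1·43 43·1  f→[1+3418801]=3418802
[q^44] f(1)=1,f(2)=16,f(4)=256,f(11)=14641,f(22)=234256,f(44)=3748096 ⇒ 3997266
d|45:{1,3,5,9,15,45}  Σf=1+81+625+6561+50625+4100625=4158518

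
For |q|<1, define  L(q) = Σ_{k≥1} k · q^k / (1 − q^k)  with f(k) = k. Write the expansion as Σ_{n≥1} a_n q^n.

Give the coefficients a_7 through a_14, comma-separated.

q^7  k|7↦f(k): 1:1 7:7  a_7=8
n=8: 1·8 2·4 4·2 8·1  f→[1+2+4+8]=15
[q^9] f(1)=1,f(3)=3,f(9)=9 ⇒ 13
[q^10] f(1)=1,f(2)=2,f(5)=5,f(10)=10 ⇒ 18
[q^11] f(11)=11,f(1)=1 ⇒ 12
q^12  k|12↦f(k): 12:12 6:6 4:4 3:3 2:2 1:1  a_12=28
d|13:{13,1}  Σf=13+1=14
q^14  k|14↦f(k): 1:1 2:2 7:7 14:14  a_14=24

8, 15, 13, 18, 12, 28, 14, 24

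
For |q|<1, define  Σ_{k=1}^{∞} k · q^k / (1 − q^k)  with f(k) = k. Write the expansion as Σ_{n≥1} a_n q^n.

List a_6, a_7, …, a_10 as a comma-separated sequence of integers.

[q^6] f(6)=6,f(3)=3,f(2)=2,f(1)=1 ⇒ 12
[q^7] f(7)=7,f(1)=1 ⇒ 8
q^8  k|8↦f(k): 1:1 2:2 4:4 8:8  a_8=15
[q^9] f(9)=9,f(3)=3,f(1)=1 ⇒ 13
q^10  k|10↦f(k): 10:10 5:5 2:2 1:1  a_10=18

12, 8, 15, 13, 18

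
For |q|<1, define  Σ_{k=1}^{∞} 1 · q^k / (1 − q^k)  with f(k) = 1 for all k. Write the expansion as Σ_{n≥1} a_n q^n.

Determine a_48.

n=48: 1·48 2·24 3·16 4·12 6·8 8·6 12·4 16·3 24·2 48·1  f→[1+1+1+1+1+1+1+1+1+1]=10

a_48 = 10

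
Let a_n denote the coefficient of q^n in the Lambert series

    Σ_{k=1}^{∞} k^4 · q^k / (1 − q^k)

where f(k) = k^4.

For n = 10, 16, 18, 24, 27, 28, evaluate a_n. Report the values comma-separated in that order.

10642, 69905, 112931, 358258, 538084, 655746

n=10: 1·10 2·5 5·2 10·1  f→[1+16+625+10000]=10642
n=16: 1·16 2·8 4·4 8·2 16·1  f→[1+16+256+4096+65536]=69905
[q^18] f(1)=1,f(2)=16,f(3)=81,f(6)=1296,f(9)=6561,f(18)=104976 ⇒ 112931
[q^24] f(1)=1,f(2)=16,f(3)=81,f(4)=256,f(6)=1296,f(8)=4096,f(12)=20736,f(24)=331776 ⇒ 358258
d|27:{1,3,9,27}  Σf=1+81+6561+531441=538084
d|28:{1,2,4,7,14,28}  Σf=1+16+256+2401+38416+614656=655746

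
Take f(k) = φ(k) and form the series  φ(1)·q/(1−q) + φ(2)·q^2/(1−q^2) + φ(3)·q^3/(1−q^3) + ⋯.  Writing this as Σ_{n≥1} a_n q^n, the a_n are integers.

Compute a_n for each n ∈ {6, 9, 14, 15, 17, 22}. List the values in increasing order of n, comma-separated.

d|6:{1,2,3,6}  Σφ=1+1+2+2=6
q^9  k|9↦φ(k): 9:6 3:2 1:1  a_9=9
q^14  k|14↦φ(k): 14:6 7:6 2:1 1:1  a_14=14
n=15: 15·1 5·3 3·5 1·15  φ→[8+4+2+1]=15
d|17:{1,17}  Σφ=1+16=17
d|22:{1,2,11,22}  Σφ=1+1+10+10=22

6, 9, 14, 15, 17, 22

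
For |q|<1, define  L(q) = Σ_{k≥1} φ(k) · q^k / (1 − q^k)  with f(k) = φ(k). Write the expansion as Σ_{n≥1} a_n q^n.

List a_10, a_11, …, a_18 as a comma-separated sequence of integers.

d|10:{10,5,2,1}  Σφ=4+4+1+1=10
n=11: 1·11 11·1  φ→[1+10]=11
q^12  k|12↦φ(k): 12:4 6:2 4:2 3:2 2:1 1:1  a_12=12
d|13:{1,13}  Σφ=1+12=13
q^14  k|14↦φ(k): 14:6 7:6 2:1 1:1  a_14=14
n=15: 15·1 5·3 3·5 1·15  φ→[8+4+2+1]=15
[q^16] φ(16)=8,φ(8)=4,φ(4)=2,φ(2)=1,φ(1)=1 ⇒ 16
q^17  k|17↦φ(k): 1:1 17:16  a_17=17
[q^18] φ(18)=6,φ(9)=6,φ(6)=2,φ(3)=2,φ(2)=1,φ(1)=1 ⇒ 18

10, 11, 12, 13, 14, 15, 16, 17, 18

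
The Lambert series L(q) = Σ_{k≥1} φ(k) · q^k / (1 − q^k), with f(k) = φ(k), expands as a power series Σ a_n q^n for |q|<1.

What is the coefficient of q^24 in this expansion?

[q^24] φ(24)=8,φ(12)=4,φ(8)=4,φ(6)=2,φ(4)=2,φ(3)=2,φ(2)=1,φ(1)=1 ⇒ 24

a_24 = 24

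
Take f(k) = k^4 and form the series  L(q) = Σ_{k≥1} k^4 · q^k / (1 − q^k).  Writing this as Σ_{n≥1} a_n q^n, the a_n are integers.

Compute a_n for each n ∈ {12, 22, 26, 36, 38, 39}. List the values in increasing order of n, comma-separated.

d|12:{1,2,3,4,6,12}  Σf=1+16+81+256+1296+20736=22386
n=22: 22·1 11·2 2·11 1·22  f→[234256+14641+16+1]=248914
d|26:{1,2,13,26}  Σf=1+16+28561+456976=485554
n=36: 36·1 18·2 12·3 9·4 6·6 4·9 3·12 2·18 1·36  f→[1679616+104976+20736+6561+1296+256+81+16+1]=1813539
d|38:{1,2,19,38}  Σf=1+16+130321+2085136=2215474
d|39:{39,13,3,1}  Σf=2313441+28561+81+1=2342084

22386, 248914, 485554, 1813539, 2215474, 2342084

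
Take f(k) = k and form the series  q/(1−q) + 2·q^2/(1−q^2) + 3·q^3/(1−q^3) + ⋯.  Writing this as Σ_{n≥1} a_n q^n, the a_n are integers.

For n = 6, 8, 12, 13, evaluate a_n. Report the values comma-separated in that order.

q^6  k|6↦f(k): 1:1 2:2 3:3 6:6  a_6=12
q^8  k|8↦f(k): 8:8 4:4 2:2 1:1  a_8=15
q^12  k|12↦f(k): 1:1 2:2 3:3 4:4 6:6 12:12  a_12=28
n=13: 13·1 1·13  f→[13+1]=14

12, 15, 28, 14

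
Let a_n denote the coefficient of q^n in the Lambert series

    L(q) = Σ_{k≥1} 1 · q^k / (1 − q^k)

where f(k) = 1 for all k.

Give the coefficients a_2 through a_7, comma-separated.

d|2:{2,1}  Σf=1+1=2
q^3  k|3↦f(k): 3:1 1:1  a_3=2
d|4:{4,2,1}  Σf=1+1+1=3
[q^5] f(1)=1,f(5)=1 ⇒ 2
[q^6] f(6)=1,f(3)=1,f(2)=1,f(1)=1 ⇒ 4
n=7: 1·7 7·1  f→[1+1]=2

2, 2, 3, 2, 4, 2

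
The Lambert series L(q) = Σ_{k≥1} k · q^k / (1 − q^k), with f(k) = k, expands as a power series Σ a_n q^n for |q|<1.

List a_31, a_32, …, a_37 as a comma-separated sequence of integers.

32, 63, 48, 54, 48, 91, 38

d|31:{1,31}  Σf=1+31=32
[q^32] f(32)=32,f(16)=16,f(8)=8,f(4)=4,f(2)=2,f(1)=1 ⇒ 63
n=33: 33·1 11·3 3·11 1·33  f→[33+11+3+1]=48
q^34  k|34↦f(k): 34:34 17:17 2:2 1:1  a_34=54
d|35:{1,5,7,35}  Σf=1+5+7+35=48
n=36: 1·36 2·18 3·12 4·9 6·6 9·4 12·3 18·2 36·1  f→[1+2+3+4+6+9+12+18+36]=91
q^37  k|37↦f(k): 1:1 37:37  a_37=38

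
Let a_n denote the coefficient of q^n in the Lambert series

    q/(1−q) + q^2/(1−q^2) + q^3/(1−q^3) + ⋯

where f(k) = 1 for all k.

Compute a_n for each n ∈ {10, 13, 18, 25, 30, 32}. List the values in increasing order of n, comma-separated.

n=10: 10·1 5·2 2·5 1·10  f→[1+1+1+1]=4
[q^13] f(13)=1,f(1)=1 ⇒ 2
[q^18] f(1)=1,f(2)=1,f(3)=1,f(6)=1,f(9)=1,f(18)=1 ⇒ 6
d|25:{1,5,25}  Σf=1+1+1=3
q^30  k|30↦f(k): 1:1 2:1 3:1 5:1 6:1 10:1 15:1 30:1  a_30=8
q^32  k|32↦f(k): 1:1 2:1 4:1 8:1 16:1 32:1  a_32=6

4, 2, 6, 3, 8, 6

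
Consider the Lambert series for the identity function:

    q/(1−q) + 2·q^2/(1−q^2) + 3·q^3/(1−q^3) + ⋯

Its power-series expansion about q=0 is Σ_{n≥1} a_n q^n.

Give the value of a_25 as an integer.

[q^25] f(1)=1,f(5)=5,f(25)=25 ⇒ 31

a_25 = 31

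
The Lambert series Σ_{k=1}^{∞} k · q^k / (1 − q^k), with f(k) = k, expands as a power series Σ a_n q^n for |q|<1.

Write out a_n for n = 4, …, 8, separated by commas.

n=4: 4·1 2·2 1·4  f→[4+2+1]=7
d|5:{5,1}  Σf=5+1=6
[q^6] f(6)=6,f(3)=3,f(2)=2,f(1)=1 ⇒ 12
q^7  k|7↦f(k): 1:1 7:7  a_7=8
[q^8] f(8)=8,f(4)=4,f(2)=2,f(1)=1 ⇒ 15

7, 6, 12, 8, 15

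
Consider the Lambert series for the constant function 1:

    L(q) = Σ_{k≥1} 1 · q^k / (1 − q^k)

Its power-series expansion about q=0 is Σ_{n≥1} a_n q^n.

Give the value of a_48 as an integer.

a_48 = 10

d|48:{1,2,3,4,6,8,12,16,24,48}  Σf=1+1+1+1+1+1+1+1+1+1=10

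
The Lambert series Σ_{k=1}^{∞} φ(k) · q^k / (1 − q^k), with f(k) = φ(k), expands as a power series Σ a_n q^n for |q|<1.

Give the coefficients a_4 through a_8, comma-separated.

n=4: 4·1 2·2 1·4  φ→[2+1+1]=4
[q^5] φ(5)=4,φ(1)=1 ⇒ 5
d|6:{1,2,3,6}  Σφ=1+1+2+2=6
d|7:{1,7}  Σφ=1+6=7
n=8: 1·8 2·4 4·2 8·1  φ→[1+1+2+4]=8

4, 5, 6, 7, 8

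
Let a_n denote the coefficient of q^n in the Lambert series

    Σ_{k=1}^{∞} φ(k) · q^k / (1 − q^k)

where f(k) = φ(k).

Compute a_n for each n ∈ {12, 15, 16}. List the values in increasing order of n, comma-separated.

[q^12] φ(1)=1,φ(2)=1,φ(3)=2,φ(4)=2,φ(6)=2,φ(12)=4 ⇒ 12
d|15:{15,5,3,1}  Σφ=8+4+2+1=15
[q^16] φ(1)=1,φ(2)=1,φ(4)=2,φ(8)=4,φ(16)=8 ⇒ 16

12, 15, 16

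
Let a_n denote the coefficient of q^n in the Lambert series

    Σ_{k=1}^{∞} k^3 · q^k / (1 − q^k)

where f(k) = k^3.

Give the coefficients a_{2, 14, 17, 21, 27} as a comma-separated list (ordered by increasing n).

[q^2] f(1)=1,f(2)=8 ⇒ 9
[q^14] f(14)=2744,f(7)=343,f(2)=8,f(1)=1 ⇒ 3096
q^17  k|17↦f(k): 1:1 17:4913  a_17=4914
n=21: 1·21 3·7 7·3 21·1  f→[1+27+343+9261]=9632
d|27:{1,3,9,27}  Σf=1+27+729+19683=20440

9, 3096, 4914, 9632, 20440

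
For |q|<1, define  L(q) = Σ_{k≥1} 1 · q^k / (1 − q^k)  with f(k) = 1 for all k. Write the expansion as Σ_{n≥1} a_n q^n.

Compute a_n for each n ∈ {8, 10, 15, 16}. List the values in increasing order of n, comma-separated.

q^8  k|8↦f(k): 1:1 2:1 4:1 8:1  a_8=4
d|10:{10,5,2,1}  Σf=1+1+1+1=4
q^15  k|15↦f(k): 15:1 5:1 3:1 1:1  a_15=4
n=16: 16·1 8·2 4·4 2·8 1·16  f→[1+1+1+1+1]=5

4, 4, 4, 5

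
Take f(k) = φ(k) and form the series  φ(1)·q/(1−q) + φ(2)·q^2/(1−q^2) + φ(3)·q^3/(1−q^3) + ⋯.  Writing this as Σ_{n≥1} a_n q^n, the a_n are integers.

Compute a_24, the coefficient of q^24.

q^24  k|24↦φ(k): 24:8 12:4 8:4 6:2 4:2 3:2 2:1 1:1  a_24=24

a_24 = 24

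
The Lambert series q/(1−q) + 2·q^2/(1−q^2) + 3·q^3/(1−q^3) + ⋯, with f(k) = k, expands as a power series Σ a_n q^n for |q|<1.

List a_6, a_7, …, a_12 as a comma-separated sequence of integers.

q^6  k|6↦f(k): 1:1 2:2 3:3 6:6  a_6=12
d|7:{1,7}  Σf=1+7=8
n=8: 8·1 4·2 2·4 1·8  f→[8+4+2+1]=15
q^9  k|9↦f(k): 1:1 3:3 9:9  a_9=13
n=10: 1·10 2·5 5·2 10·1  f→[1+2+5+10]=18
[q^11] f(1)=1,f(11)=11 ⇒ 12
d|12:{1,2,3,4,6,12}  Σf=1+2+3+4+6+12=28

12, 8, 15, 13, 18, 12, 28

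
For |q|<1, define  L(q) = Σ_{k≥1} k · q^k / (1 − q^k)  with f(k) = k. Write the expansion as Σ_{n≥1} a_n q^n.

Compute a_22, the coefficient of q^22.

[q^22] f(22)=22,f(11)=11,f(2)=2,f(1)=1 ⇒ 36

a_22 = 36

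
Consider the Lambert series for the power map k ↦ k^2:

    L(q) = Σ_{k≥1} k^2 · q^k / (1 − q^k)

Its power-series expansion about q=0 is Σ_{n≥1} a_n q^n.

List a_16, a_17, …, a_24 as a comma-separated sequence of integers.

341, 290, 455, 362, 546, 500, 610, 530, 850

q^16  k|16↦f(k): 1:1 2:4 4:16 8:64 16:256  a_16=341
n=17: 1·17 17·1  f→[1+289]=290
[q^18] f(1)=1,f(2)=4,f(3)=9,f(6)=36,f(9)=81,f(18)=324 ⇒ 455
d|19:{1,19}  Σf=1+361=362
[q^20] f(20)=400,f(10)=100,f(5)=25,f(4)=16,f(2)=4,f(1)=1 ⇒ 546
d|21:{21,7,3,1}  Σf=441+49+9+1=500
d|22:{22,11,2,1}  Σf=484+121+4+1=610
[q^23] f(23)=529,f(1)=1 ⇒ 530
[q^24] f(24)=576,f(12)=144,f(8)=64,f(6)=36,f(4)=16,f(3)=9,f(2)=4,f(1)=1 ⇒ 850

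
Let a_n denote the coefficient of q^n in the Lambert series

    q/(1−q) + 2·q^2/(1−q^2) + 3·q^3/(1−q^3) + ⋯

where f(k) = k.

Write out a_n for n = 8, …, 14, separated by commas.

15, 13, 18, 12, 28, 14, 24

q^8  k|8↦f(k): 1:1 2:2 4:4 8:8  a_8=15
[q^9] f(1)=1,f(3)=3,f(9)=9 ⇒ 13
d|10:{10,5,2,1}  Σf=10+5+2+1=18
d|11:{1,11}  Σf=1+11=12
q^12  k|12↦f(k): 1:1 2:2 3:3 4:4 6:6 12:12  a_12=28
n=13: 13·1 1·13  f→[13+1]=14
[q^14] f(14)=14,f(7)=7,f(2)=2,f(1)=1 ⇒ 24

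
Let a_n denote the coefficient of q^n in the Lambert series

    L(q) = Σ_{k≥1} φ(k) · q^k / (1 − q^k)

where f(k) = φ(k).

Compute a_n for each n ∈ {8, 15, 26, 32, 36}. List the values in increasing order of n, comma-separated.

d|8:{8,4,2,1}  Σφ=4+2+1+1=8
q^15  k|15↦φ(k): 15:8 5:4 3:2 1:1  a_15=15
[q^26] φ(1)=1,φ(2)=1,φ(13)=12,φ(26)=12 ⇒ 26
d|32:{32,16,8,4,2,1}  Σφ=16+8+4+2+1+1=32
q^36  k|36↦φ(k): 36:12 18:6 12:4 9:6 6:2 4:2 3:2 2:1 1:1  a_36=36

8, 15, 26, 32, 36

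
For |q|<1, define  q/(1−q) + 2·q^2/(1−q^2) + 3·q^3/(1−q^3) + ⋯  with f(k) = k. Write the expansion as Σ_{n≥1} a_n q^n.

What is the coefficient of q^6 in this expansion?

q^6  k|6↦f(k): 6:6 3:3 2:2 1:1  a_6=12

a_6 = 12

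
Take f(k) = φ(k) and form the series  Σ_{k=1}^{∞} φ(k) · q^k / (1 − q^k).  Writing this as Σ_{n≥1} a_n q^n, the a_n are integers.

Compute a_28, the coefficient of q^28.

q^28  k|28↦φ(k): 1:1 2:1 4:2 7:6 14:6 28:12  a_28=28

a_28 = 28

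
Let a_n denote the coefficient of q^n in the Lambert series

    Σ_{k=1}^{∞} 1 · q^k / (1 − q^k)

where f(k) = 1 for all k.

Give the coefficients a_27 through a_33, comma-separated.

4, 6, 2, 8, 2, 6, 4

q^27  k|27↦f(k): 27:1 9:1 3:1 1:1  a_27=4
q^28  k|28↦f(k): 1:1 2:1 4:1 7:1 14:1 28:1  a_28=6
q^29  k|29↦f(k): 29:1 1:1  a_29=2
[q^30] f(1)=1,f(2)=1,f(3)=1,f(5)=1,f(6)=1,f(10)=1,f(15)=1,f(30)=1 ⇒ 8
d|31:{1,31}  Σf=1+1=2
[q^32] f(32)=1,f(16)=1,f(8)=1,f(4)=1,f(2)=1,f(1)=1 ⇒ 6
q^33  k|33↦f(k): 33:1 11:1 3:1 1:1  a_33=4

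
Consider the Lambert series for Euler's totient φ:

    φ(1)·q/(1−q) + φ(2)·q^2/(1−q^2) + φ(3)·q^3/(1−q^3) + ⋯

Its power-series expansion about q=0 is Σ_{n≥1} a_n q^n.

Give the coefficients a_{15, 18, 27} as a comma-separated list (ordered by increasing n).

q^15  k|15↦φ(k): 1:1 3:2 5:4 15:8  a_15=15
n=18: 18·1 9·2 6·3 3·6 2·9 1·18  φ→[6+6+2+2+1+1]=18
[q^27] φ(1)=1,φ(3)=2,φ(9)=6,φ(27)=18 ⇒ 27

15, 18, 27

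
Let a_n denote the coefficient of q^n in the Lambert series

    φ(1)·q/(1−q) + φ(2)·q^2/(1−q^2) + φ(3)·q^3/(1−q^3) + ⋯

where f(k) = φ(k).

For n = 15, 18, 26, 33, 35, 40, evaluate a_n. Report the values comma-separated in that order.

[q^15] φ(1)=1,φ(3)=2,φ(5)=4,φ(15)=8 ⇒ 15
n=18: 18·1 9·2 6·3 3·6 2·9 1·18  φ→[6+6+2+2+1+1]=18
[q^26] φ(26)=12,φ(13)=12,φ(2)=1,φ(1)=1 ⇒ 26
[q^33] φ(33)=20,φ(11)=10,φ(3)=2,φ(1)=1 ⇒ 33
q^35  k|35↦φ(k): 1:1 5:4 7:6 35:24  a_35=35
q^40  k|40↦φ(k): 40:16 20:8 10:4 8:4 5:4 4:2 2:1 1:1  a_40=40

15, 18, 26, 33, 35, 40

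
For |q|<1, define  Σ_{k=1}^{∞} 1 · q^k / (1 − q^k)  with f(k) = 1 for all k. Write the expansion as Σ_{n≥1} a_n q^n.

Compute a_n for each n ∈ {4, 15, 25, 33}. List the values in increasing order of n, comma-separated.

q^4  k|4↦f(k): 1:1 2:1 4:1  a_4=3
[q^15] f(1)=1,f(3)=1,f(5)=1,f(15)=1 ⇒ 4
q^25  k|25↦f(k): 1:1 5:1 25:1  a_25=3
n=33: 1·33 3·11 11·3 33·1  f→[1+1+1+1]=4

3, 4, 3, 4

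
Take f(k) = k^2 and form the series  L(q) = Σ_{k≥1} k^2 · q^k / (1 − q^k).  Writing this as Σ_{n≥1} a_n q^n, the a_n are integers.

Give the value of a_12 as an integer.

a_12 = 210

n=12: 1·12 2·6 3·4 4·3 6·2 12·1  f→[1+4+9+16+36+144]=210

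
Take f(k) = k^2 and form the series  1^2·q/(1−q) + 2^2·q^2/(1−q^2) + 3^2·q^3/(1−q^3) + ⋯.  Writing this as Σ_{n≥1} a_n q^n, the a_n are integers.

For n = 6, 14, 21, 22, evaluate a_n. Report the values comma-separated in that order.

q^6  k|6↦f(k): 1:1 2:4 3:9 6:36  a_6=50
d|14:{14,7,2,1}  Σf=196+49+4+1=250
q^21  k|21↦f(k): 21:441 7:49 3:9 1:1  a_21=500
q^22  k|22↦f(k): 1:1 2:4 11:121 22:484  a_22=610

50, 250, 500, 610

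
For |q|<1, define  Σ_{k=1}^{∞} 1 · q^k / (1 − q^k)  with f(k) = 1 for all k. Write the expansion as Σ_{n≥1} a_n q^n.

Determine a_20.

a_20 = 6

n=20: 1·20 2·10 4·5 5·4 10·2 20·1  f→[1+1+1+1+1+1]=6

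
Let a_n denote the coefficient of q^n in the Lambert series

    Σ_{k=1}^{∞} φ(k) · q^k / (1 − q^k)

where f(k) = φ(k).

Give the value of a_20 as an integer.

n=20: 20·1 10·2 5·4 4·5 2·10 1·20  φ→[8+4+4+2+1+1]=20

a_20 = 20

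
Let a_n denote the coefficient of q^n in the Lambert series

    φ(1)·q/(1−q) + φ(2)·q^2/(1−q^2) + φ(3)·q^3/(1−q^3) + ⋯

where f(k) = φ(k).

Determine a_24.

n=24: 24·1 12·2 8·3 6·4 4·6 3·8 2·12 1·24  φ→[8+4+4+2+2+2+1+1]=24

a_24 = 24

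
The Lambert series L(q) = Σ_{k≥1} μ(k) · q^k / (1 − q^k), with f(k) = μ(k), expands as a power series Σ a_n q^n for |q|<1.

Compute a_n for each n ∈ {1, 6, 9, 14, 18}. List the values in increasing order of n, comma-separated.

n=1: 1·1  μ→[1]=1
n=6: 1·6 2·3 3·2 6·1  μ→[1+(-1)+(-1)+1]=0
q^9  k|9↦μ(k): 9:0 3:-1 1:1  a_9=0
[q^14] μ(1)=1,μ(2)=-1,μ(7)=-1,μ(14)=1 ⇒ 0
[q^18] μ(18)=0,μ(9)=0,μ(6)=1,μ(3)=-1,μ(2)=-1,μ(1)=1 ⇒ 0

1, 0, 0, 0, 0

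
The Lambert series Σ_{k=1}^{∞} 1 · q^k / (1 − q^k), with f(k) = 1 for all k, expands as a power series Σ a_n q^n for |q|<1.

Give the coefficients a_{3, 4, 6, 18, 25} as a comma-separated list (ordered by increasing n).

2, 3, 4, 6, 3

d|3:{3,1}  Σf=1+1=2
[q^4] f(1)=1,f(2)=1,f(4)=1 ⇒ 3
n=6: 1·6 2·3 3·2 6·1  f→[1+1+1+1]=4
n=18: 18·1 9·2 6·3 3·6 2·9 1·18  f→[1+1+1+1+1+1]=6
[q^25] f(1)=1,f(5)=1,f(25)=1 ⇒ 3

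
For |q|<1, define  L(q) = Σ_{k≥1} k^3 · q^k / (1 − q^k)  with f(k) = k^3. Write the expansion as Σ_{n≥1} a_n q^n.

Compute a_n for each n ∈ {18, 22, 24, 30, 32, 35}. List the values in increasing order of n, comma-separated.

d|18:{18,9,6,3,2,1}  Σf=5832+729+216+27+8+1=6813
q^22  k|22↦f(k): 1:1 2:8 11:1331 22:10648  a_22=11988
[q^24] f(1)=1,f(2)=8,f(3)=27,f(4)=64,f(6)=216,f(8)=512,f(12)=1728,f(24)=13824 ⇒ 16380
q^30  k|30↦f(k): 30:27000 15:3375 10:1000 6:216 5:125 3:27 2:8 1:1  a_30=31752
q^32  k|32↦f(k): 1:1 2:8 4:64 8:512 16:4096 32:32768  a_32=37449
d|35:{1,5,7,35}  Σf=1+125+343+42875=43344

6813, 11988, 16380, 31752, 37449, 43344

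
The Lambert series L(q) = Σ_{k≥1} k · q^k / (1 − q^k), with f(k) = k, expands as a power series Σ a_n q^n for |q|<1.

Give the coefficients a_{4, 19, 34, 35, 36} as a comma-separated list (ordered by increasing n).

7, 20, 54, 48, 91

d|4:{4,2,1}  Σf=4+2+1=7
d|19:{1,19}  Σf=1+19=20
[q^34] f(1)=1,f(2)=2,f(17)=17,f(34)=34 ⇒ 54
[q^35] f(1)=1,f(5)=5,f(7)=7,f(35)=35 ⇒ 48
d|36:{1,2,3,4,6,9,12,18,36}  Σf=1+2+3+4+6+9+12+18+36=91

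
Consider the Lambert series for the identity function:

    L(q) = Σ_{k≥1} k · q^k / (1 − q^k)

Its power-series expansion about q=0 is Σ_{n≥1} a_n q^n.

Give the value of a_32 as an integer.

a_32 = 63

q^32  k|32↦f(k): 1:1 2:2 4:4 8:8 16:16 32:32  a_32=63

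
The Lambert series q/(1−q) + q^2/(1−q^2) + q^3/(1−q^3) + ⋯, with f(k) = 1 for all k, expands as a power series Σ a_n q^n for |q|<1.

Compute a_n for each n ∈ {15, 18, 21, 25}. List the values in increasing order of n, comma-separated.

d|15:{1,3,5,15}  Σf=1+1+1+1=4
[q^18] f(1)=1,f(2)=1,f(3)=1,f(6)=1,f(9)=1,f(18)=1 ⇒ 6
d|21:{1,3,7,21}  Σf=1+1+1+1=4
[q^25] f(1)=1,f(5)=1,f(25)=1 ⇒ 3

4, 6, 4, 3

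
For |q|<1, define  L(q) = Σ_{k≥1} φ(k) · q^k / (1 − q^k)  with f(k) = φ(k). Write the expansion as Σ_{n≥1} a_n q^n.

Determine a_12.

n=12: 12·1 6·2 4·3 3·4 2·6 1·12  φ→[4+2+2+2+1+1]=12

a_12 = 12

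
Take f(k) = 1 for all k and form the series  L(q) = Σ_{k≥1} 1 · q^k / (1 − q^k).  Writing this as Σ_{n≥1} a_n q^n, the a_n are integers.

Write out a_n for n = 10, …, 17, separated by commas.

4, 2, 6, 2, 4, 4, 5, 2

d|10:{1,2,5,10}  Σf=1+1+1+1=4
q^11  k|11↦f(k): 11:1 1:1  a_11=2
d|12:{1,2,3,4,6,12}  Σf=1+1+1+1+1+1=6
[q^13] f(1)=1,f(13)=1 ⇒ 2
q^14  k|14↦f(k): 1:1 2:1 7:1 14:1  a_14=4
n=15: 15·1 5·3 3·5 1·15  f→[1+1+1+1]=4
q^16  k|16↦f(k): 16:1 8:1 4:1 2:1 1:1  a_16=5
d|17:{17,1}  Σf=1+1=2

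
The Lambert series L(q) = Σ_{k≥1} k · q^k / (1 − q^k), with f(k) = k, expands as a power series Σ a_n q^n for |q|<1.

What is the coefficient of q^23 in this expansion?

[q^23] f(23)=23,f(1)=1 ⇒ 24

a_23 = 24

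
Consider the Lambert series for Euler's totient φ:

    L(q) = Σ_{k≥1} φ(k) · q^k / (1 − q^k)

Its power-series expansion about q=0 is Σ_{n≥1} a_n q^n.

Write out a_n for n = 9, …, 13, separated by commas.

n=9: 9·1 3·3 1·9  φ→[6+2+1]=9
[q^10] φ(1)=1,φ(2)=1,φ(5)=4,φ(10)=4 ⇒ 10
n=11: 11·1 1·11  φ→[10+1]=11
n=12: 1·12 2·6 3·4 4·3 6·2 12·1  φ→[1+1+2+2+2+4]=12
d|13:{1,13}  Σφ=1+12=13

9, 10, 11, 12, 13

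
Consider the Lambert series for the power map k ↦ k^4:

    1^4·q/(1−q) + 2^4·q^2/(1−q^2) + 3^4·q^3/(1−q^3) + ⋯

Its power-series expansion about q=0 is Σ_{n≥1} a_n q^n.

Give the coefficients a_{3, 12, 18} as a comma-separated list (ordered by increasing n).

82, 22386, 112931

q^3  k|3↦f(k): 3:81 1:1  a_3=82
q^12  k|12↦f(k): 12:20736 6:1296 4:256 3:81 2:16 1:1  a_12=22386
q^18  k|18↦f(k): 1:1 2:16 3:81 6:1296 9:6561 18:104976  a_18=112931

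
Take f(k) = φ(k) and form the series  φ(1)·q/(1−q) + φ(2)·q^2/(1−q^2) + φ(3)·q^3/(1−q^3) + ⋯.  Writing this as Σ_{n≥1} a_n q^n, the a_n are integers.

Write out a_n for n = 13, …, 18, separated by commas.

d|13:{13,1}  Σφ=12+1=13
n=14: 14·1 7·2 2·7 1·14  φ→[6+6+1+1]=14
n=15: 15·1 5·3 3·5 1·15  φ→[8+4+2+1]=15
n=16: 16·1 8·2 4·4 2·8 1·16  φ→[8+4+2+1+1]=16
d|17:{17,1}  Σφ=16+1=17
[q^18] φ(1)=1,φ(2)=1,φ(3)=2,φ(6)=2,φ(9)=6,φ(18)=6 ⇒ 18

13, 14, 15, 16, 17, 18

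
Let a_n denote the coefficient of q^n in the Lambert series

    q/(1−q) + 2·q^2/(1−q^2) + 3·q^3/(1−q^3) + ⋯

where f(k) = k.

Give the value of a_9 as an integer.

a_9 = 13

q^9  k|9↦f(k): 1:1 3:3 9:9  a_9=13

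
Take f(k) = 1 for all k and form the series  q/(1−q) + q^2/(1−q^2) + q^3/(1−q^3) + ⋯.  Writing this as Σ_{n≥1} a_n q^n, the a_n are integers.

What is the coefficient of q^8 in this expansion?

d|8:{1,2,4,8}  Σf=1+1+1+1=4

a_8 = 4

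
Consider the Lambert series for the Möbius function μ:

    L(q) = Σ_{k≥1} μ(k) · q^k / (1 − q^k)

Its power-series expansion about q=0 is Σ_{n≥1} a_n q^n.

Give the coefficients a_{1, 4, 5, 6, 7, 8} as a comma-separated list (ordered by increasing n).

n=1: 1·1  μ→[1]=1
q^4  k|4↦μ(k): 4:0 2:-1 1:1  a_4=0
q^5  k|5↦μ(k): 1:1 5:-1  a_5=0
[q^6] μ(1)=1,μ(2)=-1,μ(3)=-1,μ(6)=1 ⇒ 0
[q^7] μ(7)=-1,μ(1)=1 ⇒ 0
q^8  k|8↦μ(k): 8:0 4:0 2:-1 1:1  a_8=0

1, 0, 0, 0, 0, 0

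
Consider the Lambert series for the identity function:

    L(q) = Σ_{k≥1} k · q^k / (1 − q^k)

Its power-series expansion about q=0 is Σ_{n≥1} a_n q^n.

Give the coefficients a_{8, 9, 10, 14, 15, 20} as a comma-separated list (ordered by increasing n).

[q^8] f(8)=8,f(4)=4,f(2)=2,f(1)=1 ⇒ 15
d|9:{9,3,1}  Σf=9+3+1=13
[q^10] f(10)=10,f(5)=5,f(2)=2,f(1)=1 ⇒ 18
d|14:{14,7,2,1}  Σf=14+7+2+1=24
d|15:{1,3,5,15}  Σf=1+3+5+15=24
n=20: 1·20 2·10 4·5 5·4 10·2 20·1  f→[1+2+4+5+10+20]=42

15, 13, 18, 24, 24, 42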